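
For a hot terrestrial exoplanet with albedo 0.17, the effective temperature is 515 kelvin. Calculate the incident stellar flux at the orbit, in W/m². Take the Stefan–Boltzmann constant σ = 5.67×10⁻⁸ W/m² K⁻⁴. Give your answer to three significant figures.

19200 W/m²

From S(1−α)/4 = σT⁴: S = 4σT⁴/(1−α).
σT⁴ = 5.67×10⁻⁸·(515)⁴ = 3989 W/m².
So S = 4×3989/(1−0.17) = 19220 W/m².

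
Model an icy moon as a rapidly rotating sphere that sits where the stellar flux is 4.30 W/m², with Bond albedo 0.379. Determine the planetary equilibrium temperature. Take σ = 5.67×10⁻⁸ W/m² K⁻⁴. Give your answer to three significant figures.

The planet absorbs (1−α)S over its disc πR² and re-emits over 4πR², so the mean absorbed flux is (1−0.379)·4.300/4 = 0.6676 W/m².
Balancing against σT⁴: T = (0.6676/5.67×10⁻⁸)^(1/4) = 58.58 K.

58.6 K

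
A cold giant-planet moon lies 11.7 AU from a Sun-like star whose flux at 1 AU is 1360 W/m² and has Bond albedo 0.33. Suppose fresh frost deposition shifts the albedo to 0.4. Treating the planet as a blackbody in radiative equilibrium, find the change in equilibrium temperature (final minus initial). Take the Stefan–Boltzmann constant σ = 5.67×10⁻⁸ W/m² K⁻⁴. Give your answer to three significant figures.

-2.00 kelvin

By the inverse-square law, S = 1360/11.7² = 9.935 W/m².
Before: T₁ = [9.935·0.67/(4σ)]^(1/4) = 73.60 K.
After:  T₂ = [9.935·0.6/(4σ)]^(1/4) = 71.60 K.
ΔT = T₂ − T₁ = -2.003 K.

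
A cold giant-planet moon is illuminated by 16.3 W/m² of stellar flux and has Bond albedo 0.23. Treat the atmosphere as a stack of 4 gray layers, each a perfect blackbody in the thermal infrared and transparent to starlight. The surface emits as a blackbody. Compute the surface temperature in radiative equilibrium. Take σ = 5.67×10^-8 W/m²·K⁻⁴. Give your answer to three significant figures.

The effective emission temperature is T_e = [S(1−α)/(4σ)]^¼ = 86.25 K.
For an N-layer opaque stack, T_s⁴ = (N+1)T_e⁴, hence T_s = (5)^(1/4)×86.25 K = 129.0 K.

129 K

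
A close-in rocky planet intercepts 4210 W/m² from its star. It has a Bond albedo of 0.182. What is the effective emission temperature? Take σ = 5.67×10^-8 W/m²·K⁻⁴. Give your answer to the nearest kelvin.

Averaging over the sphere, the absorbed flux is S(1−α)/4 = 860.9 W/m².
Balancing against σT⁴: T = (860.9/5.67×10⁻⁸)^(1/4) = 351.0 K.

351 K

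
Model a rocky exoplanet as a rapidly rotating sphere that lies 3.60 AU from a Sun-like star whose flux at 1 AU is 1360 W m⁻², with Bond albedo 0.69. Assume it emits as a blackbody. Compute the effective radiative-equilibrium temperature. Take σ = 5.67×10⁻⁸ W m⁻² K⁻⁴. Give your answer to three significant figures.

Irradiance scales as 1/d², so S = 1360 W m⁻² × (1/3.60)² = 104.9 W m⁻².
The planet absorbs (1−α)S over its disc πR² and re-emits over 4πR², so the mean absorbed flux is (1−0.69)·104.9/4 = 8.133 W m⁻².
Balancing against σT⁴: T = (8.133/5.67×10⁻⁸)^(1/4) = 109.4 K.

109 kelvin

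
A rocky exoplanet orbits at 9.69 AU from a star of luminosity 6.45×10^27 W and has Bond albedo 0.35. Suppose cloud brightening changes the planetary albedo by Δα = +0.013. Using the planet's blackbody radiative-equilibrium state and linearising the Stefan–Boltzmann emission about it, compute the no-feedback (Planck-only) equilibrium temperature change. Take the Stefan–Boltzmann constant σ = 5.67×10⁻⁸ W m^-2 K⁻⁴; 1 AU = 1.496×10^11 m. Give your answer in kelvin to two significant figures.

-0.81 K

d = 9.69 × 1.496×10^11 m = 1.450×10^12 m.
S = L/(4πd²) = 244.3 W m^-2.
Unperturbed T_e = [244.3·(1−0.35)/(4σ)]^¼ = 162.7 K.
TOA radiative forcing: ΔF = −S·Δα/4 = −244.3·(+0.013)/4 = -0.7938 W m^-2.
Linearising σT⁴ gives d(σT⁴)/dT = 4σT_e³ = 0.9761 W m^-2 per K.
ΔT₀ = ΔF/λ_P = -0.7938/0.9761 = -0.813 K.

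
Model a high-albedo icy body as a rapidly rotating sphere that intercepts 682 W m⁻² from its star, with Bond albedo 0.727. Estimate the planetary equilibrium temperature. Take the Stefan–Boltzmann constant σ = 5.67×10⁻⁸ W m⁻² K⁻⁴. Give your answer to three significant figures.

The planet absorbs (1−α)S over its disc πR² and re-emits over 4πR², so the mean absorbed flux is (1−0.727)·682.0/4 = 46.55 W m⁻².
Balancing against σT⁴: T = (46.55/5.67×10⁻⁸)^(1/4) = 169.3 K.

169 kelvin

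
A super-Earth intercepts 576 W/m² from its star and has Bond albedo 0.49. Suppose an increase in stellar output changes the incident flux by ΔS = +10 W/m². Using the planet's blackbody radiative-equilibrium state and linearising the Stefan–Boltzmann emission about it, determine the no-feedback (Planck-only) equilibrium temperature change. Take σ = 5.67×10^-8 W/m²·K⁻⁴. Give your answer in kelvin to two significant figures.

Unperturbed T_e = [576.0·(1−0.49)/(4σ)]^¼ = 189.7 K.
TOA radiative forcing: ΔF = (1−α)ΔS/4 = 0.51·(+10)/4 = 1.275 W/m².
The Planck feedback parameter is 4σT_e³ = 1.548 W/m²/K.
So ΔT₀ = 1.275/1.548 = 0.823 K.

0.82 kelvin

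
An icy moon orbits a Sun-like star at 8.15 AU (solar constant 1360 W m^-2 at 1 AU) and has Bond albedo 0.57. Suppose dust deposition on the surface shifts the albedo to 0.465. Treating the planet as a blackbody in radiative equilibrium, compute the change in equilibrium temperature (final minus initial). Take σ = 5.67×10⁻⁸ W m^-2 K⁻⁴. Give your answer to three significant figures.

Flux at the orbit: S = 1360/(8.15)² = 20.47 W m^-2.
Initial: T₁ = [S(1−0.57)/(4σ)]^(1/4) = 78.93 K.
Final:   T₂ = [S(1−0.465)/(4σ)]^(1/4) = 83.36 K.
Change: 83.36 − 78.93 = 4.431 K.

4.43 K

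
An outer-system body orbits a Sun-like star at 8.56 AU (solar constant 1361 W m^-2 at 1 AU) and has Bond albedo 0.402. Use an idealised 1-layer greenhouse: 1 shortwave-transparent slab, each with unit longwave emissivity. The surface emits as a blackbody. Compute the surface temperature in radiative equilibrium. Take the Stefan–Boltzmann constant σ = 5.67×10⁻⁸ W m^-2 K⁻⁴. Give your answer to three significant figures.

99.5 K

Flux at the orbit: S = 1361/(8.56)² = 18.57 W m^-2.
Top-of-atmosphere balance: σT_e⁴ = S(1−α)/4 = 2.777 W m^-2 → T_e = 83.66 K.
For an N-layer opaque stack, T_s⁴ = (N+1)T_e⁴, hence T_s = (2)^(1/4)×83.66 K = 99.48 K.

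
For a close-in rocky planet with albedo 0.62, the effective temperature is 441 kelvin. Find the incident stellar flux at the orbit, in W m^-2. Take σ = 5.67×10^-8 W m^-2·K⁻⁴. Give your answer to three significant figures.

22600 W m^-2

Invert the energy balance for S: S = 4σT⁴/(1−α).
The emitted flux is σT⁴ = 2145 W m^-2.
So S = 4×2145/(1−0.62) = 22570 W m^-2.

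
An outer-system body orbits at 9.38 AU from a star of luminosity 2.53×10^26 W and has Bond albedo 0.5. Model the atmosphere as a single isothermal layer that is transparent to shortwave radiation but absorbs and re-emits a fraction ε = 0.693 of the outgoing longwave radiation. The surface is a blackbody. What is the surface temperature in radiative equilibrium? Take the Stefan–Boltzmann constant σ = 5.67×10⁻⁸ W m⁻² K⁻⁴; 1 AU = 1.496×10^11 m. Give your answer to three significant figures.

76.6 K

Orbital distance: d = 9.38 AU = 1.403×10^12 m.
Flux at the orbit: S = L/(4πd²) = 2.53×10^26/(4π·(1.40×10^12)²) = 10.22 W m⁻².
Effective emission temperature (TOA balance): σT_e⁴ = S(1−α)/4 = 1.278 W m⁻² → T_e = 68.90 K.
Surface balance with a leaky layer gives σT_s⁴ = σT_e⁴·2/(2−ε), so T_s = T_e·[2/(2−0.693)]^(1/4) = 76.64 K.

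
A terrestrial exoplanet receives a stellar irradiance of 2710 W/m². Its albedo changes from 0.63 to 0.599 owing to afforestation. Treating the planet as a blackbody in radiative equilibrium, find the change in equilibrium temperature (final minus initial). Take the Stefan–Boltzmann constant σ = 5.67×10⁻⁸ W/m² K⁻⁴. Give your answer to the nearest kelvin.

Initial: T₁ = [S(1−0.63)/(4σ)]^(1/4) = 257.9 K.
Final:   T₂ = [S(1−0.599)/(4σ)]^(1/4) = 263.1 K.
Change: 263.1 − 257.9 = 5.239 K.

5 K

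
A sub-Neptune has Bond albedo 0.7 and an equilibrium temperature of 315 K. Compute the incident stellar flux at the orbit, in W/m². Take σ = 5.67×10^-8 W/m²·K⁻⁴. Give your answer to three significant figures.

Invert the energy balance for S: S = 4σT⁴/(1−α).
The emitted flux is σT⁴ = 558.2 W/m².
S = 4·558.2/0.3 = 7443 W/m².

7440 W/m²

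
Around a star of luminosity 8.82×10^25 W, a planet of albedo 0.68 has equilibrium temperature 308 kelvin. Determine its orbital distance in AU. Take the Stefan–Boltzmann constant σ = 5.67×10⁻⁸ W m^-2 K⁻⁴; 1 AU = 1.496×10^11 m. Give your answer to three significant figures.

0.222 AU

Energy balance gives S = 4σT⁴/(1−α) = 6378 W m^-2.
S = L/(4πd²) → d = √(L/4πS) = √(8.82×10^25/(4π·6378)) = 3.317×10^10 m = 0.2217 AU.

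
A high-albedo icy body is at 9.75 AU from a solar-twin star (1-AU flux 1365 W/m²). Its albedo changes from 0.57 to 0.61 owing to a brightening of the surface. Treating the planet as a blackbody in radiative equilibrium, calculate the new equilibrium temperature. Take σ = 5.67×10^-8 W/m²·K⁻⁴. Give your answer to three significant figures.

Flux at the orbit: S = 1365/(9.75)² = 14.36 W/m².
With the new albedo, S(1−α₂)/4 = 1.400 W/m², so T₂ = 70.49 K.

70.5 kelvin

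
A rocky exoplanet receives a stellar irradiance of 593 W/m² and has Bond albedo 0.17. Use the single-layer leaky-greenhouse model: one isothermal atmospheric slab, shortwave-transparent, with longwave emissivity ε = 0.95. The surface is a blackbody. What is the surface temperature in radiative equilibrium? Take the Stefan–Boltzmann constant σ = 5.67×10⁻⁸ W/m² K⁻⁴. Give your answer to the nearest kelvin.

The planet radiates to space at T_e = [S(1−α)/(4σ)]^(1/4) = 215.8 K.
The surface balance (absorbed SW + ε·downward IR = σT_s⁴) with T_a⁴ = T_s⁴/2 reduces to T_s = T_e·[2/(2−ε)]^¼ = 253.6 K.

254 K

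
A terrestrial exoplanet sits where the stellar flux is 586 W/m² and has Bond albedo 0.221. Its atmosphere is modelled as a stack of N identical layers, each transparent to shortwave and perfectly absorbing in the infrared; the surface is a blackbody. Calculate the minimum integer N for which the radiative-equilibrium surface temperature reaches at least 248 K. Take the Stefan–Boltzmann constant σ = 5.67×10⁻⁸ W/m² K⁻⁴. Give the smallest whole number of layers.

1

The effective emission temperature is T_e = [S(1−α)/(4σ)]^¼ = 211.8 K.
T_s = (N+1)^(1/4)·T_e ≥ 248 K requires N+1 ≥ (T_s/T_e)⁴ = (248/211.8)⁴ = 1.879.
Rounding up, N = 1.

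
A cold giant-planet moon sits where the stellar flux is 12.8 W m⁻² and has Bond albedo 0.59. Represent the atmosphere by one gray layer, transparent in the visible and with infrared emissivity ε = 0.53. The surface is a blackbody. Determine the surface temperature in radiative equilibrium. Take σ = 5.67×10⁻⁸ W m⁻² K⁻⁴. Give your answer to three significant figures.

The planet radiates to space at T_e = [S(1−α)/(4σ)]^(1/4) = 69.36 K.
For a single slab of emissivity ε, T_s⁴ = 2T_e⁴/(2−ε); thus T_s = 69.36·(1.361)^(1/4) = 74.91 K.

74.9 kelvin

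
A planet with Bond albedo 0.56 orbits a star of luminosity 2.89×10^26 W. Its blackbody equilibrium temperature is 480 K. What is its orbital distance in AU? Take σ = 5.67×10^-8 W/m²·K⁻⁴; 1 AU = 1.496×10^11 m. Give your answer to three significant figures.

0.194 AU

The flux needed for this T is 4σT⁴/(1−0.56) = 27360 W/m².
S = L/(4πd²) → d = √(L/4πS) = √(2.89×10^26/(4π·27360)) = 2.899×10^10 m = 0.1938 AU.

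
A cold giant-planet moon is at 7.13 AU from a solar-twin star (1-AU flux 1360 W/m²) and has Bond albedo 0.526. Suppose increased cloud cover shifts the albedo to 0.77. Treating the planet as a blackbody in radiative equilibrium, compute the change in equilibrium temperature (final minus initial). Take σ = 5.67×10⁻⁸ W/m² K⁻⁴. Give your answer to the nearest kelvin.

Flux at the orbit: S = 1360/(7.13)² = 26.75 W/m².
Initial: T₁ = [S(1−0.526)/(4σ)]^(1/4) = 86.47 K.
Final:   T₂ = [S(1−0.77)/(4σ)]^(1/4) = 72.17 K.
ΔT = T₂ − T₁ = -14.30 K.

-14 K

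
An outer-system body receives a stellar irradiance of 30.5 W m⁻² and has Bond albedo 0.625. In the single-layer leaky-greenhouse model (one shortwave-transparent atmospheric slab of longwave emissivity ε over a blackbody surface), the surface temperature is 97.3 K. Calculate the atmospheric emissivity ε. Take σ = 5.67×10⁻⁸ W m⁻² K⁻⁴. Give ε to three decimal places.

TOA balance gives T_e = 84.27 K.
T_s⁴ = T_e⁴·2/(2−ε) → ε = 2 − 2(T_e/T_s)⁴ = 2 − 2·(84.27/97.3)⁴ = 0.8747.

0.875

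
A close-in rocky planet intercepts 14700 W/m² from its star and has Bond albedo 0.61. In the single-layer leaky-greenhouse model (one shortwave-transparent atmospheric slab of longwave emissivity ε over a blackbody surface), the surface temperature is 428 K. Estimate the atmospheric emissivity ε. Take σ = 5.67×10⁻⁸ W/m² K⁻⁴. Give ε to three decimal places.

0.493

First, T_e = [14700·(1−0.61)/(4σ)]^(1/4) = 398.7 K.
Since (2−ε)/2 = (T_e/T_s)⁴ = 0.7533, ε = 0.4934.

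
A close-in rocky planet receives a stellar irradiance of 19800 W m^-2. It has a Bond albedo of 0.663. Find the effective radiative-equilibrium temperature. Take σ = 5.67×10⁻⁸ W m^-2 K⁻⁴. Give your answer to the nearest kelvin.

414 K

The planet absorbs (1−α)S over its disc πR² and re-emits over 4πR², so the mean absorbed flux is (1−0.663)·19800/4 = 1668 W m^-2.
Set σT⁴ = 1668 → T = (1668/σ)^(1/4) = 414.2 K.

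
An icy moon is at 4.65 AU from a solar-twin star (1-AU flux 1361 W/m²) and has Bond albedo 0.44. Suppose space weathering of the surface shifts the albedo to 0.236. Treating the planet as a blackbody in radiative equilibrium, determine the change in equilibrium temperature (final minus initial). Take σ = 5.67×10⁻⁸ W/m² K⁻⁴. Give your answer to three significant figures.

9.02 kelvin

Flux at the orbit: S = 1361/(4.65)² = 62.94 W/m².
Before: T₁ = [62.94·0.56/(4σ)]^(1/4) = 111.7 K.
With α = 0.236, T₂ = 120.7 K.
ΔT = T₂ − T₁ = 9.016 K.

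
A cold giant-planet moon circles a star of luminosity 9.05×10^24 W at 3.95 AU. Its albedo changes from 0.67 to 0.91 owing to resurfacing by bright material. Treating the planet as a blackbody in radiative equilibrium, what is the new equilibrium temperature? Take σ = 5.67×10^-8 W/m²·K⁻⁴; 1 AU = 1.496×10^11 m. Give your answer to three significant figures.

d = 3.95 × 1.496×10^11 m = 5.909×10^11 m.
Flux at the orbit: S = L/(4πd²) = 9.05×10^24/(4π·(5.91×10^11)²) = 2.062 W/m².
New equilibrium: T₂ = [(1−0.91)·2.062/(4σ)]^(1/4) = 30.08 K.

30.1 kelvin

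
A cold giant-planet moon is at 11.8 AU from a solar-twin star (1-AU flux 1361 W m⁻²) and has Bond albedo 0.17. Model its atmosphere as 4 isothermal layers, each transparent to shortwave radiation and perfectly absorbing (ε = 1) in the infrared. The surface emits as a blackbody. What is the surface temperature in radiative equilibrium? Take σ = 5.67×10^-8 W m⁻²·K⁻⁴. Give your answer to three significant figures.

116 K

By the inverse-square law, S = 1361/11.8² = 9.774 W m⁻².
Top-of-atmosphere balance: σT_e⁴ = S(1−α)/4 = 2.028 W m⁻² → T_e = 77.34 K.
With N = 4 opaque layers, T_s = (N+1)^(1/4)·T_e = 5^(1/4)·77.34 = 115.6 K.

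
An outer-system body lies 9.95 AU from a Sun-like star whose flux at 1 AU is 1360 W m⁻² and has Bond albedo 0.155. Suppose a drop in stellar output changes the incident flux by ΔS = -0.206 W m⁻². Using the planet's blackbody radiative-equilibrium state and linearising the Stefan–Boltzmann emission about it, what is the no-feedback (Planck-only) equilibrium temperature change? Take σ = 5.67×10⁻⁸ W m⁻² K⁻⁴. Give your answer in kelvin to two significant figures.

-0.32 kelvin

Flux at the orbit: S = 1360/(9.95)² = 13.74 W m⁻².
The baseline emission temperature is T_e = 84.58 K.
Only a fraction (1−α) is absorbed and it's spread over 4πR², so ΔF = (1−α)ΔS/4 = -0.04352 W m⁻².
The Planck feedback parameter is 4σT_e³ = 0.1372 W m⁻²/K.
ΔT₀ = ΔF/λ_P = -0.04352/0.1372 = -0.317 K.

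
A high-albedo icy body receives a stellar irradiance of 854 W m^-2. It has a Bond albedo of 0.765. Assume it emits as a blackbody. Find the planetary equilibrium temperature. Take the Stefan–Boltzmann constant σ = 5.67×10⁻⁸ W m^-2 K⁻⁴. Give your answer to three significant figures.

172 kelvin

Absorbed flux (global mean): S(1−α)/4 = 854.0·0.235/4 = 50.17 W m^-2.
Set σT⁴ = 50.17 → T = (50.17/σ)^(1/4) = 172.5 K.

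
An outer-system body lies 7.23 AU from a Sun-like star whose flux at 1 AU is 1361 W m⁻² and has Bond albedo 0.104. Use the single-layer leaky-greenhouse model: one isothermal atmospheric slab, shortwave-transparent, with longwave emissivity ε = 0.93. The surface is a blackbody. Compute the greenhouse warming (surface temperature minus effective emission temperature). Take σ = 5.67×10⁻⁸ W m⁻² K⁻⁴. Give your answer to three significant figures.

17.0 kelvin

Flux at the orbit: S = 1361/(7.23)² = 26.04 W m⁻².
At the top of the atmosphere, σT_e⁴ = S(1−α)/4 = 5.832 W m⁻², giving T_e = 100.7 K.
The surface balance (absorbed SW + ε·downward IR = σT_s⁴) with T_a⁴ = T_s⁴/2 reduces to T_s = T_e·[2/(2−ε)]^¼ = 117.8 K.
Greenhouse warming: T_s − T_e = 17.05 K.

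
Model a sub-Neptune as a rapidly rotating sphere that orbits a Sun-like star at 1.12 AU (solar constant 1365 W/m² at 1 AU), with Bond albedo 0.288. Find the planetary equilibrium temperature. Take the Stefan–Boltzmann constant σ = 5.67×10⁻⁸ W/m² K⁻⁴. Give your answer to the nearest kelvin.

242 kelvin

Flux at the orbit: S = 1365/(1.12)² = 1088 W/m².
Absorbed flux (global mean): S(1−α)/4 = 1088·0.712/4 = 193.7 W/m².
In equilibrium σT⁴ equals this, so T = 241.8 K.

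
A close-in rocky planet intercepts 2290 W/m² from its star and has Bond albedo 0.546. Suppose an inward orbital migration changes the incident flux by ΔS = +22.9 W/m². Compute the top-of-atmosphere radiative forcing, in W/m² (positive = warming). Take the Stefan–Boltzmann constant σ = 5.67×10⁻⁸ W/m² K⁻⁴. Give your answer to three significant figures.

TOA radiative forcing: ΔF = (1−α)ΔS/4 = 0.454·(+22.9)/4 = 2.599 W/m².

2.60 W/m²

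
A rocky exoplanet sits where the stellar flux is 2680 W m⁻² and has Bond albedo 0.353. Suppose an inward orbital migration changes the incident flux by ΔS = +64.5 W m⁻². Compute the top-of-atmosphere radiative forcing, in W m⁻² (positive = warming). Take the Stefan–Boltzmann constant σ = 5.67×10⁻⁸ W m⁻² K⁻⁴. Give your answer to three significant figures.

ΔF = Δ[S(1−α)]/4 = (1−0.353)·+64.5/4 = 10.43 W m⁻².

10.4 W m⁻²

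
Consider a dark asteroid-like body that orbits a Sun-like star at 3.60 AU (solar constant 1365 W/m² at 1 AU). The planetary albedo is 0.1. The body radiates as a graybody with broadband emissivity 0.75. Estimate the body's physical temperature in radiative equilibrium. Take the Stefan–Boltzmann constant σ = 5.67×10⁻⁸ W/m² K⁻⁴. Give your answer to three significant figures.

Irradiance scales as 1/d², so S = 1365 W/m² × (1/3.60)² = 105.3 W/m².
Absorbed flux (global mean): S(1−α)/4 = 105.3·0.9/4 = 23.70 W/m².
Equating to εσT⁴ with ε = 0.75: T = (23.70/0.75σ)^(1/4) = 153.6 K.

154 K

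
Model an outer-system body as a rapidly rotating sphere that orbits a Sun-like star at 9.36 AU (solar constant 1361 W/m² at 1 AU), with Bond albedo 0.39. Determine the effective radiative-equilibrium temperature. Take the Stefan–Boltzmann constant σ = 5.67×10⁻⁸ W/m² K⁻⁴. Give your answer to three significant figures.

80.4 K

By the inverse-square law, S = 1361/9.36² = 15.53 W/m².
Absorbed flux (global mean): S(1−α)/4 = 15.53·0.61/4 = 2.369 W/m².
Balancing against σT⁴: T = (2.369/5.67×10⁻⁸)^(1/4) = 80.40 K.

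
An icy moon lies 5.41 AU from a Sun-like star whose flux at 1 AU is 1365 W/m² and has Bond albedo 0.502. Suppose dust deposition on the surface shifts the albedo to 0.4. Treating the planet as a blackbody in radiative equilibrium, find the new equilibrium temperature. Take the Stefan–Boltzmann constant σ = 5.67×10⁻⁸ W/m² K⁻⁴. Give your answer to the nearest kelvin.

105 K

Irradiance scales as 1/d², so S = 1365 W/m² × (1/5.41)² = 46.64 W/m².
T₂ = [S(1−α₂)/(4σ)]^(1/4) = [46.64·0.6/(4σ)]^(1/4) = 105.4 K.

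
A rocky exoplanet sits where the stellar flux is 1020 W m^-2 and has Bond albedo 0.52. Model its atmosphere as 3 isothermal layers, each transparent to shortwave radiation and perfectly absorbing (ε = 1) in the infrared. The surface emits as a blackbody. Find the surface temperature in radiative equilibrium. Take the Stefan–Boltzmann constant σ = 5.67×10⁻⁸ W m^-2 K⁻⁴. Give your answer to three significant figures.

305 kelvin

OLR = S(1−α)/4 = 122.4 W m^-2; the top layer radiates at T_e = 215.6 K.
Layer-by-layer balance gives σT_s⁴ = (N+1)σT_e⁴, so T_s = 4^¼·215.6 = 304.8 K.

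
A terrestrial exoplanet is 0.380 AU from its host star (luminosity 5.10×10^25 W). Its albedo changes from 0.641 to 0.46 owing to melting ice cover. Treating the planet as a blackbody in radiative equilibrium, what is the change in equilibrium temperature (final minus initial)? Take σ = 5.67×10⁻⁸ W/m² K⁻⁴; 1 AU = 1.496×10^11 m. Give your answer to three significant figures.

22.7 K

Orbital distance: d = 0.380 AU = 5.685×10^10 m.
S = L/(4πd²) = 1256 W/m².
With α = 0.641, T₁ = 211.2 K.
With α = 0.46, T₂ = 233.8 K.
ΔT = T₂ − T₁ = 22.69 K.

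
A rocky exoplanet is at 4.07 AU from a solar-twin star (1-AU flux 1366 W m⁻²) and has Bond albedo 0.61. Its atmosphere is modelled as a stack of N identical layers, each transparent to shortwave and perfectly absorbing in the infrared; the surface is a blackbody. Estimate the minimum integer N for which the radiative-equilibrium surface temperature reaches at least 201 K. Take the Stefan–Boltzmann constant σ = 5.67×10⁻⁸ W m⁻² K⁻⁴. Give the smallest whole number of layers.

11

Irradiance scales as 1/d², so S = 1366 W m⁻² × (1/4.07)² = 82.46 W m⁻².
Top-of-atmosphere balance: σT_e⁴ = S(1−α)/4 = 8.040 W m⁻² → T_e = 109.1 K.
Need (N+1)T_e⁴ ≥ T_s⁴, i.e. N+1 ≥ (201/109.1)⁴ = 11.511.
Rounding up, N = 11.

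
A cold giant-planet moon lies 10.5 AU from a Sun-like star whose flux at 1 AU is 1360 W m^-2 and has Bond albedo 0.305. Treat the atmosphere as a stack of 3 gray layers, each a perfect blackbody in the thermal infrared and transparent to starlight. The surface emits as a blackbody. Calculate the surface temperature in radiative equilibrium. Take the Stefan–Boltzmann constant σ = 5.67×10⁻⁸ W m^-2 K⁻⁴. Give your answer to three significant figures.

Flux at the orbit: S = 1360/(10.5)² = 12.34 W m^-2.
OLR = S(1−α)/4 = 2.143 W m^-2; the top layer radiates at T_e = 78.41 K.
With N = 3 opaque layers, T_s = (N+1)^(1/4)·T_e = 4^(1/4)·78.41 = 110.9 K.

111 kelvin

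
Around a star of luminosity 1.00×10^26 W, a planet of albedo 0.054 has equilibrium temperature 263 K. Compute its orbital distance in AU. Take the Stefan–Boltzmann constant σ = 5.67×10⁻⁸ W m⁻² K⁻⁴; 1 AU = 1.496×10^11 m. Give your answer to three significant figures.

Required flux: S = 4σT⁴/(1−α) = 1147 W m⁻².
Then d = [L/(4πS)]^(1/2) = 8.329×10^10 m, i.e. 0.5568 AU.

0.557 AU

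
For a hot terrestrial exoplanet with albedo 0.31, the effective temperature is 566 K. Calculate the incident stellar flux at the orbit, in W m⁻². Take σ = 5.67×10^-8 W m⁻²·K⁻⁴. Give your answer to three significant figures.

Invert the energy balance for S: S = 4σT⁴/(1−α).
The emitted flux is σT⁴ = 5819 W m⁻².
So S = 4×5819/(1−0.31) = 33730 W m⁻².

33700 W m⁻²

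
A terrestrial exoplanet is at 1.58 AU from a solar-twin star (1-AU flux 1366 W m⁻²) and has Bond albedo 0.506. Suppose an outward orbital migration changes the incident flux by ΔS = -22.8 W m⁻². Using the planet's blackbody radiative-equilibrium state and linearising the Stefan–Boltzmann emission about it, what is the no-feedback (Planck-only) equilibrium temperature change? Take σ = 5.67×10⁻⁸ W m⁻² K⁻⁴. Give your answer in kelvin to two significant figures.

-1.9 K

By the inverse-square law, S = 1366/1.58² = 547.2 W m⁻².
Reference equilibrium: T_e = [S(1−α)/(4σ)]^(1/4) = 185.8 K.
ΔF = Δ[S(1−α)]/4 = (1−0.506)·-22.8/4 = -2.816 W m⁻².
Linearising σT⁴ gives d(σT⁴)/dT = 4σT_e³ = 1.455 W m⁻² per K.
ΔT₀ = ΔF/λ_P = -2.816/1.455 = -1.94 K.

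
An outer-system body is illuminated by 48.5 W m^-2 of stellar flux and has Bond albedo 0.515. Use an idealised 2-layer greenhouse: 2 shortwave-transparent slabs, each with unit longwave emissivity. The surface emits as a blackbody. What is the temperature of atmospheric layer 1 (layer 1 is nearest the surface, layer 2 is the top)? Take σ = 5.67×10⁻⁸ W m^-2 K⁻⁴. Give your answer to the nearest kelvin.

The effective emission temperature is T_e = [S(1−α)/(4σ)]^¼ = 100.9 K.
In the N-layer model, layer k (counted from the surface) has T_k = (N+1−k)^(1/4)·T_e.
With k = 1: T_1 = (2+1−1)^¼·100.9 K = 120.0 K.

120 K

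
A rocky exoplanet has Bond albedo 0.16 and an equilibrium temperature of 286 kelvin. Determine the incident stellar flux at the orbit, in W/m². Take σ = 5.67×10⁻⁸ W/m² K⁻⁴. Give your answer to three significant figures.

1810 W/m²

Invert the energy balance for S: S = 4σT⁴/(1−α).
σT⁴ = 5.67×10⁻⁸·(286)⁴ = 379.4 W/m².
So S = 4×379.4/(1−0.16) = 1806 W/m².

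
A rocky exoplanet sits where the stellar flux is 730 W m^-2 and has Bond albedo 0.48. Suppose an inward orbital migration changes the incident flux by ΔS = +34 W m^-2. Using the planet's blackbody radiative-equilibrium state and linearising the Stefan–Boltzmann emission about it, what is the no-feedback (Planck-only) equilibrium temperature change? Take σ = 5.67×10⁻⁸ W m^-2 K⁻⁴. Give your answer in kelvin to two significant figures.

2.4 K

Reference equilibrium: T_e = [S(1−α)/(4σ)]^(1/4) = 202.3 K.
Only a fraction (1−α) is absorbed and it's spread over 4πR², so ΔF = (1−α)ΔS/4 = 4.420 W m^-2.
Planck response: λ_P = 4σT_e³ = 4·5.67×10⁻⁸·(202.3)³ = 1.877 W m^-2/K.
Hence the no-feedback warming is ΔF/(4σT_e³) = 2.36 K.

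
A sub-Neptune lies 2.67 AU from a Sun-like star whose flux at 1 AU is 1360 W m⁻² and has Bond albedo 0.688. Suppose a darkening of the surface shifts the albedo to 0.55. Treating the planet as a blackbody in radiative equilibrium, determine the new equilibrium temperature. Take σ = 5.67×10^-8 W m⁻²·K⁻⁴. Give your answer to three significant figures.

139 kelvin

Irradiance scales as 1/d², so S = 1360 W m⁻² × (1/2.67)² = 190.8 W m⁻².
T₂ = [S(1−α₂)/(4σ)]^(1/4) = [190.8·0.45/(4σ)]^(1/4) = 139.5 K.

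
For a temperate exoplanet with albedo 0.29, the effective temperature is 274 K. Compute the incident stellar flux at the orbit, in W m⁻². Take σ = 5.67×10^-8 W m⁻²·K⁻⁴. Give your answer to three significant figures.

From S(1−α)/4 = σT⁴: S = 4σT⁴/(1−α).
σT⁴ = 5.67×10⁻⁸·(274)⁴ = 319.6 W m⁻².
So S = 4×319.6/(1−0.29) = 1800 W m⁻².

1800 W m⁻²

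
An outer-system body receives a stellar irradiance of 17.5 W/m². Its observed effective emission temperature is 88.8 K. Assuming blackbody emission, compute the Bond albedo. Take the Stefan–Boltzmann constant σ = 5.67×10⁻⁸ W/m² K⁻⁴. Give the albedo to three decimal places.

From σT⁴ = S(1−α)/4 we invert for α: 1−α = 4σT⁴/S.
4σT⁴ = 4·5.67×10⁻⁸·(88.8)⁴ = 14.10 W/m².
1−α = 14.10/17.50 = 0.8059, so α = 0.1941.

0.194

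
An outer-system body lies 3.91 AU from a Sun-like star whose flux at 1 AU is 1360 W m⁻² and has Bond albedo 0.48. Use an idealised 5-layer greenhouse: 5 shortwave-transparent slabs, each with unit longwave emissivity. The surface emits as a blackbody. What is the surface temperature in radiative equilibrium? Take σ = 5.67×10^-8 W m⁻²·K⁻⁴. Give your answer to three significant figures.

By the inverse-square law, S = 1360/3.91² = 88.96 W m⁻².
The effective emission temperature is T_e = [S(1−α)/(4σ)]^¼ = 119.5 K.
Layer-by-layer balance gives σT_s⁴ = (N+1)σT_e⁴, so T_s = 6^¼·119.5 = 187.0 K.

187 kelvin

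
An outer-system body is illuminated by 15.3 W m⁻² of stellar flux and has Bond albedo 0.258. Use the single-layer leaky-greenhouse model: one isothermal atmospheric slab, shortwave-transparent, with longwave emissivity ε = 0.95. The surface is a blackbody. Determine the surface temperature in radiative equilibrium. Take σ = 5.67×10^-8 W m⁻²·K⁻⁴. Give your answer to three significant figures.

98.8 K

The planet radiates to space at T_e = [S(1−α)/(4σ)]^(1/4) = 84.11 K.
The surface balance (absorbed SW + ε·downward IR = σT_s⁴) with T_a⁴ = T_s⁴/2 reduces to T_s = T_e·[2/(2−ε)]^¼ = 98.82 K.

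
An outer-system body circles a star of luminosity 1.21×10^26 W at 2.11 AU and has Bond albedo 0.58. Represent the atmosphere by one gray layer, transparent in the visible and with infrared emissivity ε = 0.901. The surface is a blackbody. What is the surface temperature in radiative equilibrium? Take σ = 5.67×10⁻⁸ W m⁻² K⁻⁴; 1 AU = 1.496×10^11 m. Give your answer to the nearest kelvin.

134 kelvin

d = 2.11 × 1.496×10^11 m = 3.157×10^11 m.
Flux at the orbit: S = L/(4πd²) = 1.21×10^26/(4π·(3.16×10^11)²) = 96.64 W m⁻².
At the top of the atmosphere, σT_e⁴ = S(1−α)/4 = 10.15 W m⁻², giving T_e = 115.7 K.
The surface balance (absorbed SW + ε·downward IR = σT_s⁴) with T_a⁴ = T_s⁴/2 reduces to T_s = T_e·[2/(2−ε)]^¼ = 134.3 K.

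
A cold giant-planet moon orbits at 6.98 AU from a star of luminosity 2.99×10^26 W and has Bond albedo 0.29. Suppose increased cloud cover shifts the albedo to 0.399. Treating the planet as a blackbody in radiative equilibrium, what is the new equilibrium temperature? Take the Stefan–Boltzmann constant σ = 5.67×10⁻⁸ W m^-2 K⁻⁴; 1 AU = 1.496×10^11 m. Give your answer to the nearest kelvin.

d = 6.98 × 1.496×10^11 m = 1.044×10^12 m.
Flux at the orbit: S = L/(4πd²) = 2.99×10^26/(4π·(1.04×10^12)²) = 21.82 W m^-2.
With the new albedo, S(1−α₂)/4 = 3.279 W m^-2, so T₂ = 87.20 K.

87 K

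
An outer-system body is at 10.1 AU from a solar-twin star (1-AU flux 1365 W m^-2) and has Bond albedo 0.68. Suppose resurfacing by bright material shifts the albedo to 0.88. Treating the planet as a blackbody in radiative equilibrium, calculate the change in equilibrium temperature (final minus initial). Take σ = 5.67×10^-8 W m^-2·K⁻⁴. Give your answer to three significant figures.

-14.3 kelvin

By the inverse-square law, S = 1365/10.1² = 13.38 W m^-2.
Initial: T₁ = [S(1−0.68)/(4σ)]^(1/4) = 65.92 K.
After:  T₂ = [13.38·0.12/(4σ)]^(1/4) = 51.58 K.
ΔT = T₂ − T₁ = -14.33 K.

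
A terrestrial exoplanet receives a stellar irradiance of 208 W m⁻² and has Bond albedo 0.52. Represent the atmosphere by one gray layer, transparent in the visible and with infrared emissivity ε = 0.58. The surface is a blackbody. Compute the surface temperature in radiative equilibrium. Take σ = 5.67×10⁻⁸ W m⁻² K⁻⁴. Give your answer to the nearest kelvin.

158 K

The planet radiates to space at T_e = [S(1−α)/(4σ)]^(1/4) = 144.8 K.
Surface balance with a leaky layer gives σT_s⁴ = σT_e⁴·2/(2−ε), so T_s = T_e·[2/(2−0.58)]^(1/4) = 157.8 K.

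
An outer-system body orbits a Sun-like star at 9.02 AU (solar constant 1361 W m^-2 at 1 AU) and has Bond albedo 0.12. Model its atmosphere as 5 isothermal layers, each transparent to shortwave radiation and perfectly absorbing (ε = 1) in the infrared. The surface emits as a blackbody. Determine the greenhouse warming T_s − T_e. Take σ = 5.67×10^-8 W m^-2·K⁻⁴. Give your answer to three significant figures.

50.7 K

Flux at the orbit: S = 1361/(9.02)² = 16.73 W m^-2.
The effective emission temperature is T_e = [S(1−α)/(4σ)]^¼ = 89.76 K.
Surface: T_s = (6)^¼·T_e = 140.5 K.
So the greenhouse effect raises the surface by 140.5 − 89.76 = 50.72 K.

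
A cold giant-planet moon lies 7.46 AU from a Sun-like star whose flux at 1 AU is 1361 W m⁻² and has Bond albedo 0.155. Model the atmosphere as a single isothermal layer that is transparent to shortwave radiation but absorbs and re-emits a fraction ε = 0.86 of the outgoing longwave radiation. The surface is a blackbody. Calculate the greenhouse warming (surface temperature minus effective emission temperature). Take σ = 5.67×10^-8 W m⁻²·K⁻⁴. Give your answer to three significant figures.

14.7 K

Irradiance scales as 1/d², so S = 1361 W m⁻² × (1/7.46)² = 24.46 W m⁻².
At the top of the atmosphere, σT_e⁴ = S(1−α)/4 = 5.166 W m⁻², giving T_e = 97.70 K.
For a single slab of emissivity ε, T_s⁴ = 2T_e⁴/(2−ε); thus T_s = 97.70·(1.754)^(1/4) = 112.4 K.
The atmosphere warms the surface by 14.74 K.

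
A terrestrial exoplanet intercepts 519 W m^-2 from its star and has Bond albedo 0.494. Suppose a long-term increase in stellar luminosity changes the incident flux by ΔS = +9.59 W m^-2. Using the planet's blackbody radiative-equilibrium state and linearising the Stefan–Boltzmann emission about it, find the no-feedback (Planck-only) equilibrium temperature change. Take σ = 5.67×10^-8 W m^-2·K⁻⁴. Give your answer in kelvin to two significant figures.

Unperturbed T_e = [519.0·(1−0.494)/(4σ)]^¼ = 184.5 K.
Only a fraction (1−α) is absorbed and it's spread over 4πR², so ΔF = (1−α)ΔS/4 = 1.213 W m^-2.
Linearising σT⁴ gives d(σT⁴)/dT = 4σT_e³ = 1.424 W m^-2 per K.
So ΔT₀ = 1.213/1.424 = 0.852 K.

0.85 kelvin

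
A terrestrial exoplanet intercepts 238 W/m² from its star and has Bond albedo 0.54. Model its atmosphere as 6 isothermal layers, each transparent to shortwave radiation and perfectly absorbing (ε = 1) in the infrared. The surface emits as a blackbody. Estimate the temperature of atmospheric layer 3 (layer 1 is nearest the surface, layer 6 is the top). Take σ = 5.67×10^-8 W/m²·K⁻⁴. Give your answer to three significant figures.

210 K

Top-of-atmosphere balance: σT_e⁴ = S(1−α)/4 = 27.37 W/m² → T_e = 148.2 K.
The net upward flux σT_e⁴ is constant between every pair of levels, so T_k⁴ = (N+1−k)T_e⁴.
T_3 = (4)^(1/4)·148.2 = 209.6 K.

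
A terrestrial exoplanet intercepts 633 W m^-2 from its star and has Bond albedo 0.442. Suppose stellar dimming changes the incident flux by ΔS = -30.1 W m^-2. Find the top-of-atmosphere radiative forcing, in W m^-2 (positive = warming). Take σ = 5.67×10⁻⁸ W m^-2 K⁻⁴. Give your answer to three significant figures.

Only a fraction (1−α) is absorbed and it's spread over 4πR², so ΔF = (1−α)ΔS/4 = -4.199 W m^-2.

-4.20 W m^-2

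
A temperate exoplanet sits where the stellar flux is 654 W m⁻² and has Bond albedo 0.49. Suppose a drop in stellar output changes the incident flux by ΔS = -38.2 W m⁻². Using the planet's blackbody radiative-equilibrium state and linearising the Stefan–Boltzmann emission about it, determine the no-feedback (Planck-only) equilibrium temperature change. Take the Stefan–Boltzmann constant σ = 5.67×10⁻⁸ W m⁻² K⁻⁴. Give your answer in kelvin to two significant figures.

The baseline emission temperature is T_e = 195.8 K.
Only a fraction (1−α) is absorbed and it's spread over 4πR², so ΔF = (1−α)ΔS/4 = -4.871 W m⁻².
Planck response: λ_P = 4σT_e³ = 4·5.67×10⁻⁸·(195.8)³ = 1.703 W m⁻²/K.
Hence the no-feedback warming is ΔF/(4σT_e³) = -2.86 K.

-2.9 kelvin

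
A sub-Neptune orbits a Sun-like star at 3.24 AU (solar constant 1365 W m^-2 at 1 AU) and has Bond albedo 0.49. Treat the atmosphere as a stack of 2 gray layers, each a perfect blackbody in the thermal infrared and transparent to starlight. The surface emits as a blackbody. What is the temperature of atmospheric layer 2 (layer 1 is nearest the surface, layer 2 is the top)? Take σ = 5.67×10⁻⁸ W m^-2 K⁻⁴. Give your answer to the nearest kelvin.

Flux at the orbit: S = 1365/(3.24)² = 130.0 W m^-2.
OLR = S(1−α)/4 = 16.58 W m^-2; the top layer radiates at T_e = 130.8 K.
Each opaque layer satisfies 2T_j⁴ = T_{j−1}⁴ + T_{j+1}⁴, giving T_k⁴ = (N+1−k)T_e⁴.
With k = 2: T_2 = (2+1−2)^¼·130.8 K = 130.8 K.

131 kelvin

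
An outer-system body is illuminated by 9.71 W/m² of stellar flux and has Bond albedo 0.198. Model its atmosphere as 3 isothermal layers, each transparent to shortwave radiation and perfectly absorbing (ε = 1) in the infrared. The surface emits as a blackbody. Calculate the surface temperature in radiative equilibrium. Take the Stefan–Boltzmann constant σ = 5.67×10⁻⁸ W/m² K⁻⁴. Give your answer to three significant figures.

Top-of-atmosphere balance: σT_e⁴ = S(1−α)/4 = 1.947 W/m² → T_e = 76.55 K.
Layer-by-layer balance gives σT_s⁴ = (N+1)σT_e⁴, so T_s = 4^¼·76.55 = 108.3 K.

108 K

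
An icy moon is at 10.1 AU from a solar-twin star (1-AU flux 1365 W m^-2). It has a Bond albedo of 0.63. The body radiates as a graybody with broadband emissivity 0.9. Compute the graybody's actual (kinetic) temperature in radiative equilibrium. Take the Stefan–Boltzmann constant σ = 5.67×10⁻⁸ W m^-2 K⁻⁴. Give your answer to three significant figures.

70.2 K

Flux at the orbit: S = 1365/(10.1)² = 13.38 W m^-2.
The planet absorbs (1−α)S over its disc πR² and re-emits over 4πR², so the mean absorbed flux is (1−0.63)·13.38/4 = 1.238 W m^-2.
Radiative balance εσT⁴ = 1.238 gives T = [1.238/(0.9·σ)]^(1/4) = 70.18 K.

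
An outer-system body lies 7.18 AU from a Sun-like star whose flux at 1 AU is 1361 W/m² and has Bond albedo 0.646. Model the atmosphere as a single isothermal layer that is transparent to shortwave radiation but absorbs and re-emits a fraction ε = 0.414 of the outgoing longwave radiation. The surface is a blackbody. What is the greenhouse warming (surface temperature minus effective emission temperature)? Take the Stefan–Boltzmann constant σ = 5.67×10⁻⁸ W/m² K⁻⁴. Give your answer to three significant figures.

By the inverse-square law, S = 1361/7.18² = 26.40 W/m².
The planet radiates to space at T_e = [S(1−α)/(4σ)]^(1/4) = 80.12 K.
For a single slab of emissivity ε, T_s⁴ = 2T_e⁴/(2−ε); thus T_s = 80.12·(1.261)^(1/4) = 84.90 K.
The atmosphere warms the surface by 4.783 K.

4.78 kelvin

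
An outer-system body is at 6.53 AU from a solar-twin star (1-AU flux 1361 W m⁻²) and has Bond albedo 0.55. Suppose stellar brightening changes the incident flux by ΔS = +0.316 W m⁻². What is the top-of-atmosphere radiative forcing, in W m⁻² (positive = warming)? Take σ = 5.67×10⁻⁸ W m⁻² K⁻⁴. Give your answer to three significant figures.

0.0355 W m⁻²

Flux at the orbit: S = 1361/(6.53)² = 31.92 W m⁻².
ΔF = Δ[S(1−α)]/4 = (1−0.55)·+0.316/4 = 0.03555 W m⁻².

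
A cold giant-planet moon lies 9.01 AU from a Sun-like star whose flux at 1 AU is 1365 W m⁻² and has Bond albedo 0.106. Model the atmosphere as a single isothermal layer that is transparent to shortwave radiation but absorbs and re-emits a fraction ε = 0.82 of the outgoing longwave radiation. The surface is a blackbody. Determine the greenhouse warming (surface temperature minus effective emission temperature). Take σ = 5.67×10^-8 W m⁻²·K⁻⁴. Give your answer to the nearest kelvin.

By the inverse-square law, S = 1365/9.01² = 16.81 W m⁻².
At the top of the atmosphere, σT_e⁴ = S(1−α)/4 = 3.758 W m⁻², giving T_e = 90.23 K.
Surface balance with a leaky layer gives σT_s⁴ = σT_e⁴·2/(2−ε), so T_s = T_e·[2/(2−0.82)]^(1/4) = 103.0 K.
Greenhouse warming: T_s − T_e = 12.72 K.

13 K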